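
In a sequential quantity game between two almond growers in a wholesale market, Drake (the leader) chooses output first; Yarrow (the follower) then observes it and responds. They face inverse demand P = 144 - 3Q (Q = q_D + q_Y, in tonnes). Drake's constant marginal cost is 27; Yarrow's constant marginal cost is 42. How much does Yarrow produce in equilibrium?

Solve by backward induction. Given q_D, the follower Yarrow maximises π_Y = (144 - 3q_D - 3q_Y)q_Y - 42q_Y.
Setting the follower's marginal profit to zero, 102 - 3q_D - 6q_Y = 0, i.e. q_Y = (102 - 3q_D)/6.
The leader anticipates this reaction. Substituting into P = 144 - 3Q gives P = 93 - (3/2)q_D, so π_D = (93 - (3/2)q_D)q_D - 27q_D.
Leader FOC: 66 - 3q_D = 0, so q_D = 22.
Then q_Y = (102 - 3·22)/6 = 6.

6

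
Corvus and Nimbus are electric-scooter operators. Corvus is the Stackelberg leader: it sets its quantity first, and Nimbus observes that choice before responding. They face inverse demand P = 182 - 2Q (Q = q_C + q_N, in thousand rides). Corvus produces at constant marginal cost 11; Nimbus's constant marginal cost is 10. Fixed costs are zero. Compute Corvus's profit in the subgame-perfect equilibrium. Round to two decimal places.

Solve by backward induction. Given q_C, the follower Nimbus maximises π_N = (182 - 2q_C - 2q_N)q_N - 10q_N.
∂π_N/∂q_N = 172 - 2q_C - 4q_N = 0 gives the reaction function q_N = (172 - 2q_C)/4.
The leader anticipates this reaction. Substituting into P = 182 - 2Q gives P = 96 - q_C, so π_C = (96 - q_C)q_C - 11q_C.
Maximising: ∂π_C/∂q_C = 85 - 2q_C = 0, giving q_C = 85/2.
Then q_N = (172 - 2·(85/2))/4 = 87/4.
Price P = 182 - 2·(257/4) = 107/2.
Corvus's profit: (107/2 - 11)·(85/2) = 1806.2500.

1806.25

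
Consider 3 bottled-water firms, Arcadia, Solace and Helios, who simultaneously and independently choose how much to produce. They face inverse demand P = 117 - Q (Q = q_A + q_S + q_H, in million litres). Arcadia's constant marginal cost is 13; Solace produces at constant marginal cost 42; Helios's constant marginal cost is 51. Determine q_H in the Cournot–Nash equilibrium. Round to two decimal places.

Arcadia's profit: π_A = (117 - Q)q_A - (13q_A). Setting ∂π_A/∂q_A = 0: 104 - 2q_A - (q_S + q_H) = 0.
Solace's profit: π_S = (117 - Q)q_S - (42q_S). Setting ∂π_S/∂q_S = 0: 75 - 2q_S - (q_A + q_H) = 0.
Helios's first-order condition: 66 - 2q_H - (q_A + q_S) = 0.
Adding the 3 first-order conditions: 245 − 4Q = 0, so Q = 245/4.
Back-substituting: q_A = (104 − 245/4) = 171/4, q_S = (75 − 245/4) = 55/4, q_H = (66 − 245/4) = 19/4.

4.75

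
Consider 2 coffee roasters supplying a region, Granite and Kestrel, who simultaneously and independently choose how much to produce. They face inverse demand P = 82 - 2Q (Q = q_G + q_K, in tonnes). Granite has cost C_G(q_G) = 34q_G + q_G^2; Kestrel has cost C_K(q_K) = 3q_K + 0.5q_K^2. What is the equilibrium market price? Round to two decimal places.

Granite's profit: π_G = (82 - 2Q)q_G - (34q_G + q_G²). Setting ∂π_G/∂q_G = 0: 48 - 6q_G - 2(q_K) = 0.
Kestrel's first-order condition: 79 - 5q_K - 2(q_G) = 0.
Rearranging gives the reaction functions q_G = (48 - 2q_K)/6 and q_K = (79 - 2q_G)/5.
Solving the pair: q_G = 41/13, q_K = 189/13.
Total output Q = 230/13, so price P = 82 - 2·(230/13) = 606/13.

46.62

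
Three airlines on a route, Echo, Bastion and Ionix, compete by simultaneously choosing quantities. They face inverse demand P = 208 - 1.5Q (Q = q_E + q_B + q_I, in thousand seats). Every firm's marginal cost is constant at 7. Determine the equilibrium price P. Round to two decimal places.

A representative firm's profit is π_i = q_i(208 - 1.5Q) - 7q_i.
First-order condition (treating rivals' output as given): 201 - 3q_i - (3/2)·Σ_{j≠i} q_j = 0.
With identical firms every q_j equals q_i, so Σ_{j≠i} q_j = 2q_i and 201 = 6q_i, giving q_i = 67/2.
Total output Q = 201/2, so price P = 208 - (3/2)·(201/2) = 229/4.

57.25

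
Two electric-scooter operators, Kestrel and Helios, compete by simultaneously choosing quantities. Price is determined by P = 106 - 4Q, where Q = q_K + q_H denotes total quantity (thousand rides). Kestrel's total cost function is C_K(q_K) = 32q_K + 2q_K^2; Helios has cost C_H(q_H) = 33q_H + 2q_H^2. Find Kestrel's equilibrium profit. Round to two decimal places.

Kestrel's profit: π_K = (106 - 4Q)q_K - (32q_K + 2q_K²). Setting ∂π_K/∂q_K = 0: 74 - 12q_K - 4(q_H) = 0.
Helios's first-order condition: 73 - 12q_H - 4(q_K) = 0.
Best responses: q_K = (74 - 4q_H)/12, q_H = (73 - 4q_K)/12.
Substituting one into the other gives q_K = 149/32 and q_H = 145/32.
Price P = 106 - 4·(147/16) = 277/4.
Kestrel's profit: (277/4)·(149/32) - 32·(149/32) - 2(149/32)² = 130.0840.

130.08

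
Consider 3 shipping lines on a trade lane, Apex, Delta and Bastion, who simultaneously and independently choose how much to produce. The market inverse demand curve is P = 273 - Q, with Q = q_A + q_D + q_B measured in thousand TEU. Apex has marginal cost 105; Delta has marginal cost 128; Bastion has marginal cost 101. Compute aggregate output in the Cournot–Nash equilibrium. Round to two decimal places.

Apex's profit: π_A = (273 - Q)q_A - (105q_A). Setting ∂π_A/∂q_A = 0: 168 - 2q_A - (q_D + q_B) = 0.
Delta's profit: π_D = (273 - Q)q_D - (128q_D). Setting ∂π_D/∂q_D = 0: 145 - 2q_D - (q_A + q_B) = 0.
Bastion's first-order condition: 172 - 2q_B - (q_A + q_D) = 0.
Adding the 3 first-order conditions: 485 − 4Q = 0, so Q = 485/4.
Back-substituting: q_A = (168 − 485/4) = 187/4, q_D = (145 − 485/4) = 95/4, q_B = (172 − 485/4) = 203/4.
Total output Q = 187/4 + 95/4 + 203/4 = 485/4.

121.25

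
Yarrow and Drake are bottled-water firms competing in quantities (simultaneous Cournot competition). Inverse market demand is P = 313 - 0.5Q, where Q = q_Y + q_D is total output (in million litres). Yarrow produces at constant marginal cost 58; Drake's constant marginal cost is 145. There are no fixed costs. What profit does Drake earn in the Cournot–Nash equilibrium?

Yarrow's profit: π_Y = (313 - 0.5Q)q_Y - (58q_Y). Setting ∂π_Y/∂q_Y = 0: 255 - q_Y - (1/2)(q_D) = 0.
Drake's profit: π_D = (313 - 0.5Q)q_D - (145q_D). Setting ∂π_D/∂q_D = 0: 168 - q_D - (1/2)(q_Y) = 0.
Best responses: q_Y = (255 - (1/2)q_D), q_D = (168 - (1/2)q_Y).
Substituting one into the other gives q_Y = 228 and q_D = 54.
Price P = 313 - (1/2)·282 = 172.
Drake's profit: (172 - 145)·54 = 1458.

1458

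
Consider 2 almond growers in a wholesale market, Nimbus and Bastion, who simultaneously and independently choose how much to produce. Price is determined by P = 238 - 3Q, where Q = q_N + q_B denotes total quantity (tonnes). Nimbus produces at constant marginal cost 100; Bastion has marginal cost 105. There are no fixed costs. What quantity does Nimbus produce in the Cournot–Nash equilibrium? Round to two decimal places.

15.89

Nimbus's profit: π_N = (238 - 3Q)q_N - (100q_N). Setting ∂π_N/∂q_N = 0: 138 - 6q_N - 3(q_B) = 0.
Bastion's first-order condition: 133 - 6q_B - 3(q_N) = 0.
So q_N = (138 - 3q_B)/6 and q_B = (133 - 3q_N)/6.
Substituting one into the other gives q_N = 143/9 and q_B = 128/9.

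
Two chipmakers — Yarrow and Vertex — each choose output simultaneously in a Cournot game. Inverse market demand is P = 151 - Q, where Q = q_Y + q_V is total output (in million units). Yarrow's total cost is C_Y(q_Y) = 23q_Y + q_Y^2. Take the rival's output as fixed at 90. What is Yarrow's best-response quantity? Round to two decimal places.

With the rival's output fixed at 90, Yarrow's profit is π_Y = (151 - 90 - q_Y)q_Y - (23q_Y + q_Y²) = (61 - q_Y)q_Y - (23q_Y + q_Y²).
∂π_Y/∂q_Y = 38 - 4q_Y = 0, so q_Y = 19/2.

9.50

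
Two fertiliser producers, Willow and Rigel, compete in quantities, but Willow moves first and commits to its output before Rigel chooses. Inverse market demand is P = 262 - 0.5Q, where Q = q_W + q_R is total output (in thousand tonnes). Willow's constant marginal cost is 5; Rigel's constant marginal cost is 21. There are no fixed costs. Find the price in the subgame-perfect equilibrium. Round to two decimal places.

The follower Rigel best-responds to any q_W: π_R = (262 - 0.5Q)q_R - 21q_R.
Setting the follower's marginal profit to zero, 241 - (1/2)q_W - q_R = 0, i.e. q_R = (241 - (1/2)q_W).
Willow substitutes q_R(q_W) into its own profit: π_W = q_W(262 - (1/2)q_W - (241 - (1/2)q_W)/2) - 5q_W = (283/2 - (1/4)q_W)q_W - 5q_W.
The leader's first-order condition 273/2 - (1/2)q_W = 0 yields q_W = 273.
Then q_R = (241 - (1/2)·273) = 209/2.
Total output Q = 755/2, so price P = 262 - (1/2)·(755/2) = 293/4.

73.25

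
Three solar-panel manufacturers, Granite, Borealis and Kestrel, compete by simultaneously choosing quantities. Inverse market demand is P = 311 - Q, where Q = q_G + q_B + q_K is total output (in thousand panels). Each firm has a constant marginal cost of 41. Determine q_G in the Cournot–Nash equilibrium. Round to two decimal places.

67.50

A representative firm's profit is π_i = q_i(311 - Q) - 41q_i.
First-order condition (treating rivals' output as given): 270 - 2q_i - Σ_{j≠i} q_j = 0.
By symmetry each firm produces the same amount; substituting Σ_{j≠i} q_j = 2q_i yields q_i = 270/4 = 135/2.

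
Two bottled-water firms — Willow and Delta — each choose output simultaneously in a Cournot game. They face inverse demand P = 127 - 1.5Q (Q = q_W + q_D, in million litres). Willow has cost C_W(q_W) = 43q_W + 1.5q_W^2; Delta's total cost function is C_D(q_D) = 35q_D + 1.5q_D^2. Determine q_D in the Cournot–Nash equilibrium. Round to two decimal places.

12.62

Willow's profit: π_W = (127 - 1.5Q)q_W - (43q_W + (3/2)q_W²). Setting ∂π_W/∂q_W = 0: 84 - 6q_W - (3/2)(q_D) = 0.
Delta's first-order condition: 92 - 6q_D - (3/2)(q_W) = 0.
Best responses: q_W = (84 - (3/2)q_D)/6, q_D = (92 - (3/2)q_W)/6.
Solving the pair: q_W = 488/45, q_D = 568/45.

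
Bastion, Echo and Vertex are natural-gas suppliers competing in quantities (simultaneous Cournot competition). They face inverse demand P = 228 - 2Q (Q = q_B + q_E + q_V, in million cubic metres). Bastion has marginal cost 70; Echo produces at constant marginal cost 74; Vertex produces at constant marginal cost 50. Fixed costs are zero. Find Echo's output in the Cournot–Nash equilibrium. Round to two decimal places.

Bastion's profit: π_B = (228 - 2Q)q_B - (70q_B). Setting ∂π_B/∂q_B = 0: 158 - 4q_B - 2(q_E + q_V) = 0.
Echo's first-order condition: 154 - 4q_E - 2(q_B + q_V) = 0.
Vertex's profit: π_V = (228 - 2Q)q_V - (50q_V). Setting ∂π_V/∂q_V = 0: 178 - 4q_V - 2(q_B + q_E) = 0.
Adding the 3 conditions: 490 − 4Q − 4Q = 0, i.e. Q = 245/4.
Back-substituting: q_B = (158 − 245/2)/2 = 71/4, q_E = (154 − 245/2)/2 = 63/4, q_V = (178 − 245/2)/2 = 111/4.

15.75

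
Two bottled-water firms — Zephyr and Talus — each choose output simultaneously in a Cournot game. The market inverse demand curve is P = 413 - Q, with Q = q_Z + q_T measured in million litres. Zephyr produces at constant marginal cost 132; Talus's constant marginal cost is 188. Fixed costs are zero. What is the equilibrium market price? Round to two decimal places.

244.33

Zephyr's profit: π_Z = (413 - Q)q_Z - (132q_Z). Setting ∂π_Z/∂q_Z = 0: 281 - 2q_Z - (q_T) = 0.
Talus's profit: π_T = (413 - Q)q_T - (188q_T). Setting ∂π_T/∂q_T = 0: 225 - 2q_T - (q_Z) = 0.
So q_Z = (281 - q_T)/2 and q_T = (225 - q_Z)/2.
Substituting one into the other gives q_Z = 337/3 and q_T = 169/3.
Total output Q = 506/3, so price P = 413 - 506/3 = 733/3.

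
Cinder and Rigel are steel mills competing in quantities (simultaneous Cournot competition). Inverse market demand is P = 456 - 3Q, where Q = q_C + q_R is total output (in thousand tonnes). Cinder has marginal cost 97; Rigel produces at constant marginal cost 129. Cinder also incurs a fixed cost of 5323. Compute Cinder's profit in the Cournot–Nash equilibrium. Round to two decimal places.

339.26

Cinder's profit: π_C = (456 - 3Q)q_C - (97q_C). Setting ∂π_C/∂q_C = 0: 359 - 6q_C - 3(q_R) = 0.
Rigel's first-order condition: 327 - 6q_R - 3(q_C) = 0.
So q_C = (359 - 3q_R)/6 and q_R = (327 - 3q_C)/6.
Solving the pair: q_C = 391/9, q_R = 295/9.
Price P = 456 - 3·(686/9) = 682/3.
Cinder's profit: (682/3 - 97)·(391/9) - 5323 = 339.2593.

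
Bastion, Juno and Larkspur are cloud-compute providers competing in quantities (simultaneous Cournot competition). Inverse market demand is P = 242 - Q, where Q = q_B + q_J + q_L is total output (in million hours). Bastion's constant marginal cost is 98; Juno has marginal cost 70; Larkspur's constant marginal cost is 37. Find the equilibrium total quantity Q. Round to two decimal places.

130.25

Bastion's profit: π_B = (242 - Q)q_B - (98q_B). Setting ∂π_B/∂q_B = 0: 144 - 2q_B - (q_J + q_L) = 0.
Juno's profit: π_J = (242 - Q)q_J - (70q_J). Setting ∂π_J/∂q_J = 0: 172 - 2q_J - (q_B + q_L) = 0.
Larkspur's first-order condition: 205 - 2q_L - (q_B + q_J) = 0.
Summing all 3 equations gives 521 − 4Q = 0, hence Q = 521/4.
Back-substituting: q_B = (144 − 521/4) = 55/4, q_J = (172 − 521/4) = 167/4, q_L = (205 − 521/4) = 299/4.
Total output Q = 55/4 + 167/4 + 299/4 = 521/4.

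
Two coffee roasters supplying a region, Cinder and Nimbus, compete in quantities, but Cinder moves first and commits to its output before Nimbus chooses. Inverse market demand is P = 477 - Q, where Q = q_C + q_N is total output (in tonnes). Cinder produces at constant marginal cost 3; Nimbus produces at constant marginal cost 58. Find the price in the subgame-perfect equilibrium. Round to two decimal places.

135.25

The follower Nimbus best-responds to any q_C: π_N = (477 - Q)q_N - 58q_N.
Follower FOC: 419 - q_C - 2q_N = 0, so q_N(q_C) = (419 - q_C)/2.
The leader anticipates this reaction. Substituting into P = 477 - Q gives P = 535/2 - (1/2)q_C, so π_C = (535/2 - (1/2)q_C)q_C - 3q_C.
Leader FOC: 529/2 - q_C = 0, so q_C = 529/2.
Then q_N = (419 - 529/2)/2 = 309/4.
Total output Q = 1367/4, so price P = 477 - 1367/4 = 541/4.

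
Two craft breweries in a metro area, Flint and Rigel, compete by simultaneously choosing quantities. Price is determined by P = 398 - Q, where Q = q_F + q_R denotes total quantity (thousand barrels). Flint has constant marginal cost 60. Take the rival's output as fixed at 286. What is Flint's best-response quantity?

26

With the rival's output fixed at 286, Flint's profit is π_F = (398 - 286 - q_F)q_F - (60q_F) = (112 - q_F)q_F - (60q_F).
∂π_F/∂q_F = 52 - 2q_F = 0, so q_F = 26.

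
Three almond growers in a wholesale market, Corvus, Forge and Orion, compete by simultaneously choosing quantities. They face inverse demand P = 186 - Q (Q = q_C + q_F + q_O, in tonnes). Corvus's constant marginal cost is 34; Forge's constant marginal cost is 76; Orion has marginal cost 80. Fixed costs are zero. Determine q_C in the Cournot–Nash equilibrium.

Corvus's profit: π_C = (186 - Q)q_C - (34q_C). Setting ∂π_C/∂q_C = 0: 152 - 2q_C - (q_F + q_O) = 0.
Forge's first-order condition: 110 - 2q_F - (q_C + q_O) = 0.
Orion's profit: π_O = (186 - Q)q_O - (80q_O). Setting ∂π_O/∂q_O = 0: 106 - 2q_O - (q_C + q_F) = 0.
Adding the 3 first-order conditions: 368 − 4Q = 0, so Q = 92.
Back-substituting: q_C = (152 − 92) = 60, q_F = (110 − 92) = 18, q_O = (106 − 92) = 14.

60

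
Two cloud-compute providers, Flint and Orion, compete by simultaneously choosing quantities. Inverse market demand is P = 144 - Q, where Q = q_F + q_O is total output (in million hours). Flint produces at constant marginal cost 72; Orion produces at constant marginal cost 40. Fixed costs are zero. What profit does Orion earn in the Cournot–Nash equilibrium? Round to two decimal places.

Flint's profit: π_F = (144 - Q)q_F - (72q_F). Setting ∂π_F/∂q_F = 0: 72 - 2q_F - (q_O) = 0.
Orion's first-order condition: 104 - 2q_O - (q_F) = 0.
Rearranging gives the reaction functions q_F = (72 - q_O)/2 and q_O = (104 - q_F)/2.
Substituting one into the other gives q_F = 40/3 and q_O = 136/3.
Price P = 144 - 176/3 = 256/3.
Orion's profit: (256/3 - 40)·(136/3) = 2055.1111.

2055.11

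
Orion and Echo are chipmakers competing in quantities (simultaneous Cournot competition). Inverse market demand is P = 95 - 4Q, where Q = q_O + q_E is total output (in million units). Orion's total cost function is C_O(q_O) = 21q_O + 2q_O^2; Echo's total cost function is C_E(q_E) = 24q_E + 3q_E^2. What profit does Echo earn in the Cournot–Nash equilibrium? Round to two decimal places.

Orion's profit: π_O = (95 - 4Q)q_O - (21q_O + 2q_O²). Setting ∂π_O/∂q_O = 0: 74 - 12q_O - 4(q_E) = 0.
Echo's profit: π_E = (95 - 4Q)q_E - (24q_E + 3q_E²). Setting ∂π_E/∂q_E = 0: 71 - 14q_E - 4(q_O) = 0.
Rearranging gives the reaction functions q_O = (74 - 4q_E)/12 and q_E = (71 - 4q_O)/14.
Substituting one into the other gives q_O = 94/19 and q_E = 139/38.
Price P = 95 - 4·(327/38) = 1151/19.
Echo's profit: (1151/19)·(139/38) - 24·(139/38) - 3(139/38)² = 93.6614.

93.66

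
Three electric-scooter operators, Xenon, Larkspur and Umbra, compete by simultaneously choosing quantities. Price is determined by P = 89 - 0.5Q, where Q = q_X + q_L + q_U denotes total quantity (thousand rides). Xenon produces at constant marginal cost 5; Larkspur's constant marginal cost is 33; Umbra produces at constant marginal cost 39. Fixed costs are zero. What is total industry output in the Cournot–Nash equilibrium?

Xenon's profit: π_X = (89 - 0.5Q)q_X - (5q_X). Setting ∂π_X/∂q_X = 0: 84 - q_X - (1/2)(q_L + q_U) = 0.
Larkspur's first-order condition: 56 - q_L - (1/2)(q_X + q_U) = 0.
Umbra's first-order condition: 50 - q_U - (1/2)(q_X + q_L) = 0.
Summing all 3 equations gives 190 − 2Q = 0, hence Q = 95.
Back-substituting: q_X = (84 − 95/2)/(1/2) = 73, q_L = (56 − 95/2)/(1/2) = 17, q_U = (50 − 95/2)/(1/2) = 5.
Total output Q = 73 + 17 + 5 = 95.

95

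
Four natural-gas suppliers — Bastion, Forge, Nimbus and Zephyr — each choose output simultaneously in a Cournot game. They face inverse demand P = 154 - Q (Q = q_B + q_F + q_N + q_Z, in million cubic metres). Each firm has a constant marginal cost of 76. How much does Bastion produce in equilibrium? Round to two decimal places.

15.60

Each firm earns π_i = (154 - Q)q_i - 76q_i.
Setting ∂π_i/∂q_i = 0 with rivals' quantities fixed: 78 - 2q_i - Σ_{j≠i} q_j = 0.
With identical firms every q_j equals q_i, so Σ_{j≠i} q_j = 3q_i and 78 = 5q_i, giving q_i = 78/5.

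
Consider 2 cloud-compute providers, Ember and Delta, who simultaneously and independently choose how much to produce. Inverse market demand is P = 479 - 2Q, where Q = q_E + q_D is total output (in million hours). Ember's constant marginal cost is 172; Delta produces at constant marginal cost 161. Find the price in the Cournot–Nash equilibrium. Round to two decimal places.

Ember's profit: π_E = (479 - 2Q)q_E - (172q_E). Setting ∂π_E/∂q_E = 0: 307 - 4q_E - 2(q_D) = 0.
Delta's first-order condition: 318 - 4q_D - 2(q_E) = 0.
Rearranging gives the reaction functions q_E = (307 - 2q_D)/4 and q_D = (318 - 2q_E)/4.
Solving the pair: q_E = 148/3, q_D = 329/6.
Total output Q = 625/6, so price P = 479 - 2·(625/6) = 812/3.

270.67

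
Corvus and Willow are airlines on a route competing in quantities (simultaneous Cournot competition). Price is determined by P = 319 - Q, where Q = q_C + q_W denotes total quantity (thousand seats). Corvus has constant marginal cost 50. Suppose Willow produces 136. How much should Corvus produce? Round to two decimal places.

With the rival's output fixed at 136, Corvus's profit is π_C = (319 - 136 - q_C)q_C - (50q_C) = (183 - q_C)q_C - (50q_C).
∂π_C/∂q_C = 133 - 2q_C = 0, so q_C = 133/2.

66.50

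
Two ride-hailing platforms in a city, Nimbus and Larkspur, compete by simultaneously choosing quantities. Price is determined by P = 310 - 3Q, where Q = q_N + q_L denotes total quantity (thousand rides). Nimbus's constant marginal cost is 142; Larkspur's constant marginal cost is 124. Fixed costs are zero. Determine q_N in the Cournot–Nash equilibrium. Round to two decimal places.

16.67

Nimbus's profit: π_N = (310 - 3Q)q_N - (142q_N). Setting ∂π_N/∂q_N = 0: 168 - 6q_N - 3(q_L) = 0.
Larkspur's profit: π_L = (310 - 3Q)q_L - (124q_L). Setting ∂π_L/∂q_L = 0: 186 - 6q_L - 3(q_N) = 0.
Rearranging gives the reaction functions q_N = (168 - 3q_L)/6 and q_L = (186 - 3q_N)/6.
Solving the pair: q_N = 50/3, q_L = 68/3.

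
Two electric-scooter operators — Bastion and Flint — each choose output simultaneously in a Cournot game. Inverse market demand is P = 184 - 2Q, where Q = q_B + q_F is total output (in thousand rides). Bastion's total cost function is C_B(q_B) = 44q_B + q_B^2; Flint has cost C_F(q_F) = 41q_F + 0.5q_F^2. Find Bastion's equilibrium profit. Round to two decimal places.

Bastion's profit: π_B = (184 - 2Q)q_B - (44q_B + q_B²). Setting ∂π_B/∂q_B = 0: 140 - 6q_B - 2(q_F) = 0.
Flint's first-order condition: 143 - 5q_F - 2(q_B) = 0.
So q_B = (140 - 2q_F)/6 and q_F = (143 - 2q_B)/5.
Substituting one into the other gives q_B = 207/13 and q_F = 289/13.
Price P = 184 - 2·(496/13) = 1400/13.
Bastion's profit: (1400/13)·(207/13) - 44·(207/13) - (207/13)² = 760.6331.

760.63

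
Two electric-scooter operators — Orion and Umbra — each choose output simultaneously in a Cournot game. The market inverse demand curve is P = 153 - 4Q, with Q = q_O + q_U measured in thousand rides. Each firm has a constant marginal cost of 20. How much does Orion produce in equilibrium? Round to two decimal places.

11.08

A representative firm's profit is π_i = q_i(153 - 4Q) - 20q_i.
Setting ∂π_i/∂q_i = 0 with rivals' quantities fixed: 133 - 8q_i - 4q_j = 0.
With identical firms every q_j equals q_i, so q_j = q_i and 133 = 12q_i, giving q_i = 133/12.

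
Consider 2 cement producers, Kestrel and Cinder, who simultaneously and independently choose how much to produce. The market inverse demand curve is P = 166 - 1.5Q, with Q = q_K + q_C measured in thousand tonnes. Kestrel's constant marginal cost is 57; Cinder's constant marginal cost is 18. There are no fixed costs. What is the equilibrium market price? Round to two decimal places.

Kestrel's profit: π_K = (166 - 1.5Q)q_K - (57q_K). Setting ∂π_K/∂q_K = 0: 109 - 3q_K - (3/2)(q_C) = 0.
Cinder's first-order condition: 148 - 3q_C - (3/2)(q_K) = 0.
Rearranging gives the reaction functions q_K = (109 - (3/2)q_C)/3 and q_C = (148 - (3/2)q_K)/3.
Substituting one into the other gives q_K = 140/9 and q_C = 374/9.
Total output Q = 514/9, so price P = 166 - (3/2)·(514/9) = 241/3.

80.33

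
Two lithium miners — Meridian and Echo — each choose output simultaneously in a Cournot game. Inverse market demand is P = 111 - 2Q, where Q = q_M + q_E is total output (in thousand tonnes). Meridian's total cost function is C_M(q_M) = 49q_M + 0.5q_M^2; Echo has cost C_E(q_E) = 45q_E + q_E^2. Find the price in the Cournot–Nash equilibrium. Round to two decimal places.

Meridian's profit: π_M = (111 - 2Q)q_M - (49q_M + (1/2)q_M²). Setting ∂π_M/∂q_M = 0: 62 - 5q_M - 2(q_E) = 0.
Echo's profit: π_E = (111 - 2Q)q_E - (45q_E + q_E²). Setting ∂π_E/∂q_E = 0: 66 - 6q_E - 2(q_M) = 0.
So q_M = (62 - 2q_E)/5 and q_E = (66 - 2q_M)/6.
Substituting one into the other gives q_M = 120/13 and q_E = 103/13.
Total output Q = 223/13, so price P = 111 - 2·(223/13) = 997/13.

76.69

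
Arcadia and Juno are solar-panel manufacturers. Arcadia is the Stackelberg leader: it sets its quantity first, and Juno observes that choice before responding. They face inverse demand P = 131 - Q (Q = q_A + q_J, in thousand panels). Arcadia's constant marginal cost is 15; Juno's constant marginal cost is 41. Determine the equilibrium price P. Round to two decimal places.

Solve by backward induction. Given q_A, the follower Juno maximises π_J = (131 - q_A - q_J)q_J - 41q_J.
Follower FOC: 90 - q_A - 2q_J = 0, so q_J(q_A) = (90 - q_A)/2.
The leader anticipates this reaction. Substituting into P = 131 - Q gives P = 86 - (1/2)q_A, so π_A = (86 - (1/2)q_A)q_A - 15q_A.
Maximising: ∂π_A/∂q_A = 71 - q_A = 0, giving q_A = 71.
Then q_J = (90 - 71)/2 = 19/2.
Total output Q = 161/2, so price P = 131 - 161/2 = 101/2.

50.50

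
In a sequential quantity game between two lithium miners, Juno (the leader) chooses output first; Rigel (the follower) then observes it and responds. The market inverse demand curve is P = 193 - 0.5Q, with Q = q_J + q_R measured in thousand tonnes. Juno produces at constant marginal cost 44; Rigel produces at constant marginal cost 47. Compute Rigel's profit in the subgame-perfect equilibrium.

The follower Rigel best-responds to any q_J: π_R = (193 - 0.5Q)q_R - 47q_R.
Setting the follower's marginal profit to zero, 146 - (1/2)q_J - q_R = 0, i.e. q_R = (146 - (1/2)q_J).
The leader anticipates this reaction. Substituting into P = 193 - 0.5Q gives P = 120 - (1/4)q_J, so π_J = (120 - (1/4)q_J)q_J - 44q_J.
Maximising: ∂π_J/∂q_J = 76 - (1/2)q_J = 0, giving q_J = 152.
Then q_R = (146 - (1/2)·152) = 70.
Price P = 193 - (1/2)·222 = 82.
Rigel's profit: (82 - 47)·70 = 2450.

2450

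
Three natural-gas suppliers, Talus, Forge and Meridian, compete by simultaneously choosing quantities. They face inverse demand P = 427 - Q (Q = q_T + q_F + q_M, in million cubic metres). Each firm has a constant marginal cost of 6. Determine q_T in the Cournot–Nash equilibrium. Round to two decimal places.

105.25

Each firm earns π_i = (427 - Q)q_i - 6q_i.
Setting ∂π_i/∂q_i = 0 with rivals' quantities fixed: 421 - 2q_i - Σ_{j≠i} q_j = 0.
By symmetry each firm produces the same amount; substituting Σ_{j≠i} q_j = 2q_i yields q_i = 421/4.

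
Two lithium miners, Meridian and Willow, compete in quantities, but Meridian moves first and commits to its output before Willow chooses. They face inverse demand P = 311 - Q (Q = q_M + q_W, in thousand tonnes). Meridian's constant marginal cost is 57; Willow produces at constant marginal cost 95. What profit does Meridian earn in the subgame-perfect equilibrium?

The follower Willow best-responds to any q_M: π_W = (311 - Q)q_W - 95q_W.
Setting the follower's marginal profit to zero, 216 - q_M - 2q_W = 0, i.e. q_W = (216 - q_M)/2.
Meridian substitutes q_W(q_M) into its own profit: π_M = q_M(311 - q_M - (216 - q_M)/2) - 57q_M = (203 - (1/2)q_M)q_M - 57q_M.
Maximising: ∂π_M/∂q_M = 146 - q_M = 0, giving q_M = 146.
Then q_W = (216 - 146)/2 = 35.
Price P = 311 - 181 = 130.
Meridian's profit: (130 - 57)·146 = 10658.

10658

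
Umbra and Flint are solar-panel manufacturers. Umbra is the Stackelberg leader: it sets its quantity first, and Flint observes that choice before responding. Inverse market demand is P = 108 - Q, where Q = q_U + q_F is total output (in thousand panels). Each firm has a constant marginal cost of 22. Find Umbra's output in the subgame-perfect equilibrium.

The follower Flint best-responds to any q_U: π_F = (108 - Q)q_F - 22q_F.
Follower FOC: 86 - q_U - 2q_F = 0, so q_F(q_U) = (86 - q_U)/2.
Umbra substitutes q_F(q_U) into its own profit: π_U = q_U(108 - q_U - (86 - q_U)/2) - 22q_U = (65 - (1/2)q_U)q_U - 22q_U.
Maximising: ∂π_U/∂q_U = 43 - q_U = 0, giving q_U = 43.
Then q_F = (86 - 43)/2 = 43/2.

43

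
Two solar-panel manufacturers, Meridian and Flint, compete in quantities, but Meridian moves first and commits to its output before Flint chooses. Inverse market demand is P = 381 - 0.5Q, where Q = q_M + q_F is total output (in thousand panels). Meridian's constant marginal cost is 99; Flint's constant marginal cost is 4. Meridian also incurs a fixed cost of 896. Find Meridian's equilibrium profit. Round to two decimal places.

7846.25

The follower Flint best-responds to any q_M: π_F = (381 - 0.5Q)q_F - 4q_F.
Setting the follower's marginal profit to zero, 377 - (1/2)q_M - q_F = 0, i.e. q_F = (377 - (1/2)q_M).
Meridian substitutes q_F(q_M) into its own profit: π_M = q_M(381 - (1/2)q_M - (377 - (1/2)q_M)/2) - 99q_M = (385/2 - (1/4)q_M)q_M - 99q_M.
The leader's first-order condition 187/2 - (1/2)q_M = 0 yields q_M = 187.
Then q_F = (377 - (1/2)·187) = 567/2.
Price P = 381 - (1/2)·(941/2) = 583/4.
Meridian's profit: (583/4 - 99)·187 - 896 = 7846.2500.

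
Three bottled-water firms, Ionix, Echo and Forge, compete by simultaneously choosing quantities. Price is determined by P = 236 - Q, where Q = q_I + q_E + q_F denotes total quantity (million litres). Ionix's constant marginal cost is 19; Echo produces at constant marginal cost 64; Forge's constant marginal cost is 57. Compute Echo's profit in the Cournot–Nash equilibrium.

Ionix's profit: π_I = (236 - Q)q_I - (19q_I). Setting ∂π_I/∂q_I = 0: 217 - 2q_I - (q_E + q_F) = 0.
Echo's first-order condition: 172 - 2q_E - (q_I + q_F) = 0.
Forge's first-order condition: 179 - 2q_F - (q_I + q_E) = 0.
Summing all 3 equations gives 568 − 4Q = 0, hence Q = 142.
Back-substituting: q_I = (217 − 142) = 75, q_E = (172 − 142) = 30, q_F = (179 − 142) = 37.
Price P = 236 - 142 = 94.
Echo's profit: (94 - 64)·30 = 900.

900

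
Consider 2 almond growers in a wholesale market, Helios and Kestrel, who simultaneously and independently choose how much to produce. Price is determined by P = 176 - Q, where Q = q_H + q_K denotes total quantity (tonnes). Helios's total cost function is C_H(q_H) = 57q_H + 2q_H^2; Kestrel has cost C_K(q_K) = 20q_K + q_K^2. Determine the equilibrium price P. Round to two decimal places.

Helios's profit: π_H = (176 - Q)q_H - (57q_H + 2q_H²). Setting ∂π_H/∂q_H = 0: 119 - 6q_H - (q_K) = 0.
Kestrel's first-order condition: 156 - 4q_K - (q_H) = 0.
Rearranging gives the reaction functions q_H = (119 - q_K)/6 and q_K = (156 - q_H)/4.
Solving the pair: q_H = 320/23, q_K = 817/23.
Total output Q = 1137/23, so price P = 176 - 1137/23 = 126.5652.

126.57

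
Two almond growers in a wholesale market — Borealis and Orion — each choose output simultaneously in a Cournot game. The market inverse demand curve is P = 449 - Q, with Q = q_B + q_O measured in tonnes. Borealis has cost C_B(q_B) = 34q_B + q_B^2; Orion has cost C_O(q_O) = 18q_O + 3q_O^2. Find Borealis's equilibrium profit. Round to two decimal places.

17370.07

Borealis's profit: π_B = (449 - Q)q_B - (34q_B + q_B²). Setting ∂π_B/∂q_B = 0: 415 - 4q_B - (q_O) = 0.
Orion's first-order condition: 431 - 8q_O - (q_B) = 0.
Best responses: q_B = (415 - q_O)/4, q_O = (431 - q_B)/8.
Substituting one into the other gives q_B = 93.1935 and q_O = 1309/31.
Price P = 449 - 135.4194 = 313.5806.
Borealis's profit: 313.5806·93.1935 - 34·93.1935 - 93.1935² = 17370.0749.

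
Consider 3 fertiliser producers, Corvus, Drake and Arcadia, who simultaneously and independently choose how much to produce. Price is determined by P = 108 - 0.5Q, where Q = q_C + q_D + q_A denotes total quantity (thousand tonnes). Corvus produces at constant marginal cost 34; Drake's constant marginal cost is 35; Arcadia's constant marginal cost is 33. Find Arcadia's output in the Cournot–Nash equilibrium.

39

Corvus's profit: π_C = (108 - 0.5Q)q_C - (34q_C). Setting ∂π_C/∂q_C = 0: 74 - q_C - (1/2)(q_D + q_A) = 0.
Drake's profit: π_D = (108 - 0.5Q)q_D - (35q_D). Setting ∂π_D/∂q_D = 0: 73 - q_D - (1/2)(q_C + q_A) = 0.
Arcadia's profit: π_A = (108 - 0.5Q)q_A - (33q_A). Setting ∂π_A/∂q_A = 0: 75 - q_A - (1/2)(q_C + q_D) = 0.
Summing all 3 equations gives 222 − 2Q = 0, hence Q = 111.
Back-substituting: q_C = (74 − 111/2)/(1/2) = 37, q_D = (73 − 111/2)/(1/2) = 35, q_A = (75 − 111/2)/(1/2) = 39.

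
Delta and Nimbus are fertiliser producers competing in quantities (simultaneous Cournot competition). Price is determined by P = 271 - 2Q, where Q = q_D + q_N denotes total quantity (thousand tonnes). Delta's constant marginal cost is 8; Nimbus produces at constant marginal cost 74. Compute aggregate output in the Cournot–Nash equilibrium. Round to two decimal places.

76.67

Delta's profit: π_D = (271 - 2Q)q_D - (8q_D). Setting ∂π_D/∂q_D = 0: 263 - 4q_D - 2(q_N) = 0.
Nimbus's first-order condition: 197 - 4q_N - 2(q_D) = 0.
Best responses: q_D = (263 - 2q_N)/4, q_N = (197 - 2q_D)/4.
Substituting one into the other gives q_D = 329/6 and q_N = 131/6.
Total output Q = 329/6 + 131/6 = 230/3.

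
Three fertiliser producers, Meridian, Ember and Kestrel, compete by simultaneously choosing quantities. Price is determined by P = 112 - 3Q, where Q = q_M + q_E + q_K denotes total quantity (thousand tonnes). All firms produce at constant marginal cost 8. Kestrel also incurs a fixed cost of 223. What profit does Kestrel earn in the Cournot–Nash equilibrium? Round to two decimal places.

A representative firm's profit is π_i = q_i(112 - 3Q) - 8q_i.
First-order condition (treating rivals' output as given): 104 - 6q_i - 3·Σ_{j≠i} q_j = 0.
With identical firms every q_j equals q_i, so Σ_{j≠i} q_j = 2q_i and 104 = 12q_i, giving q_i = 26/3.
Price P = 112 - 3·26 = 34.
Kestrel's profit: (34 - 8)·(26/3) - 223 = 7/3.

2.33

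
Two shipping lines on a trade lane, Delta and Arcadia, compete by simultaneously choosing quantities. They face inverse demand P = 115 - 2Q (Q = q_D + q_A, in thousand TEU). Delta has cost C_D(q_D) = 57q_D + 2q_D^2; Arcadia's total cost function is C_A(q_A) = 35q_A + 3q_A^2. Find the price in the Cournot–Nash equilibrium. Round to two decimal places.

90.16

Delta's profit: π_D = (115 - 2Q)q_D - (57q_D + 2q_D²). Setting ∂π_D/∂q_D = 0: 58 - 8q_D - 2(q_A) = 0.
Arcadia's first-order condition: 80 - 10q_A - 2(q_D) = 0.
Best responses: q_D = (58 - 2q_A)/8, q_A = (80 - 2q_D)/10.
Substituting one into the other gives q_D = 105/19 and q_A = 131/19.
Total output Q = 236/19, so price P = 115 - 2·(236/19) = 1713/19.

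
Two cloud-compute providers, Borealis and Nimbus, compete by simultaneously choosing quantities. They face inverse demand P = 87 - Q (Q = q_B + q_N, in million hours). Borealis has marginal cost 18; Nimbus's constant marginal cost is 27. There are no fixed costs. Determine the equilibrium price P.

44

Borealis's profit: π_B = (87 - Q)q_B - (18q_B). Setting ∂π_B/∂q_B = 0: 69 - 2q_B - (q_N) = 0.
Nimbus's first-order condition: 60 - 2q_N - (q_B) = 0.
Best responses: q_B = (69 - q_N)/2, q_N = (60 - q_B)/2.
Substituting one into the other gives q_B = 26 and q_N = 17.
Total output Q = 43, so price P = 87 - 43 = 44.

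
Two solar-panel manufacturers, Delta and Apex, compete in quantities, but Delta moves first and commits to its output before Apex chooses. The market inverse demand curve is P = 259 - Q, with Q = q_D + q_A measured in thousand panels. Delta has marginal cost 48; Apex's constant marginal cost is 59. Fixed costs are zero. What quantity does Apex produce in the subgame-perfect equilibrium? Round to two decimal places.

The follower Apex best-responds to any q_D: π_A = (259 - Q)q_A - 59q_A.
∂π_A/∂q_A = 200 - q_D - 2q_A = 0 gives the reaction function q_A = (200 - q_D)/2.
The leader anticipates this reaction. Substituting into P = 259 - Q gives P = 159 - (1/2)q_D, so π_D = (159 - (1/2)q_D)q_D - 48q_D.
Maximising: ∂π_D/∂q_D = 111 - q_D = 0, giving q_D = 111.
Then q_A = (200 - 111)/2 = 89/2.

44.50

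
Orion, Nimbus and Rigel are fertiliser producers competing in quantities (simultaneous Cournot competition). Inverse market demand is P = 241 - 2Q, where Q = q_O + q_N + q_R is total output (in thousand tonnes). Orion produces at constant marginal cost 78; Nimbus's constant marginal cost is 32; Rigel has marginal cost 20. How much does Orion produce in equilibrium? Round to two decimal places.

Orion's profit: π_O = (241 - 2Q)q_O - (78q_O). Setting ∂π_O/∂q_O = 0: 163 - 4q_O - 2(q_N + q_R) = 0.
Nimbus's profit: π_N = (241 - 2Q)q_N - (32q_N). Setting ∂π_N/∂q_N = 0: 209 - 4q_N - 2(q_O + q_R) = 0.
Rigel's first-order condition: 221 - 4q_R - 2(q_O + q_N) = 0.
Adding the 3 first-order conditions: 593 − 8Q = 0, so Q = 593/8.
Back-substituting: q_O = (163 − 593/4)/2 = 59/8, q_N = (209 − 593/4)/2 = 243/8, q_R = (221 − 593/4)/2 = 291/8.

7.38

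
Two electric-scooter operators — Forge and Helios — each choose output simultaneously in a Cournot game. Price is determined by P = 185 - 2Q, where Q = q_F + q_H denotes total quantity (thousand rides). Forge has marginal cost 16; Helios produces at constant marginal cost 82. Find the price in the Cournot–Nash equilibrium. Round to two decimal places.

94.33

Forge's profit: π_F = (185 - 2Q)q_F - (16q_F). Setting ∂π_F/∂q_F = 0: 169 - 4q_F - 2(q_H) = 0.
Helios's profit: π_H = (185 - 2Q)q_H - (82q_H). Setting ∂π_H/∂q_H = 0: 103 - 4q_H - 2(q_F) = 0.
Rearranging gives the reaction functions q_F = (169 - 2q_H)/4 and q_H = (103 - 2q_F)/4.
Substituting one into the other gives q_F = 235/6 and q_H = 37/6.
Total output Q = 136/3, so price P = 185 - 2·(136/3) = 283/3.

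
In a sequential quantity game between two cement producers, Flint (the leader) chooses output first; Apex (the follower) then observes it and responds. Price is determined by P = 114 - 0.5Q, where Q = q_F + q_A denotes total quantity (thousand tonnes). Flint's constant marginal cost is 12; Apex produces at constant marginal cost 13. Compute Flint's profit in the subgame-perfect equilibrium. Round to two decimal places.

2652.25

Solve by backward induction. Given q_F, the follower Apex maximises π_A = (114 - (1/2)q_F - (1/2)q_A)q_A - 13q_A.
Follower FOC: 101 - (1/2)q_F - q_A = 0, so q_A(q_F) = (101 - (1/2)q_F).
The leader anticipates this reaction. Substituting into P = 114 - 0.5Q gives P = 127/2 - (1/4)q_F, so π_F = (127/2 - (1/4)q_F)q_F - 12q_F.
The leader's first-order condition 103/2 - (1/2)q_F = 0 yields q_F = 103.
Then q_A = (101 - (1/2)·103) = 99/2.
Price P = 114 - (1/2)·(305/2) = 151/4.
Flint's profit: (151/4 - 12)·103 = 2652.2500.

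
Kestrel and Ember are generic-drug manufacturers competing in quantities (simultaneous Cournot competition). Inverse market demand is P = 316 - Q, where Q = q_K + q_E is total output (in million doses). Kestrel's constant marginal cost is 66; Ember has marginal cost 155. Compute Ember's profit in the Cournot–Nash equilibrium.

576

Kestrel's profit: π_K = (316 - Q)q_K - (66q_K). Setting ∂π_K/∂q_K = 0: 250 - 2q_K - (q_E) = 0.
Ember's first-order condition: 161 - 2q_E - (q_K) = 0.
Rearranging gives the reaction functions q_K = (250 - q_E)/2 and q_E = (161 - q_K)/2.
Substituting one into the other gives q_K = 113 and q_E = 24.
Price P = 316 - 137 = 179.
Ember's profit: (179 - 155)·24 = 576.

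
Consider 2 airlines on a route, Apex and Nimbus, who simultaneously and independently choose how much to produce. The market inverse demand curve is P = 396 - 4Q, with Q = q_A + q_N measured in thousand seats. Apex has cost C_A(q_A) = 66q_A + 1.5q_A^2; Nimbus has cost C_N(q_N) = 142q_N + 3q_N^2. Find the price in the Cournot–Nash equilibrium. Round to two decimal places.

248.81

Apex's profit: π_A = (396 - 4Q)q_A - (66q_A + (3/2)q_A²). Setting ∂π_A/∂q_A = 0: 330 - 11q_A - 4(q_N) = 0.
Nimbus's first-order condition: 254 - 14q_N - 4(q_A) = 0.
So q_A = (330 - 4q_N)/11 and q_N = (254 - 4q_A)/14.
Solving the pair: q_A = 1802/69, q_N = 737/69.
Total output Q = 36.7971, so price P = 396 - 4·36.7971 = 248.8116.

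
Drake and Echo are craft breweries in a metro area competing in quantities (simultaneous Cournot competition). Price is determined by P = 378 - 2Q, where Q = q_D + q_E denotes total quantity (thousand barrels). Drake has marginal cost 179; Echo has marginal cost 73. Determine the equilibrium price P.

210

Drake's profit: π_D = (378 - 2Q)q_D - (179q_D). Setting ∂π_D/∂q_D = 0: 199 - 4q_D - 2(q_E) = 0.
Echo's first-order condition: 305 - 4q_E - 2(q_D) = 0.
So q_D = (199 - 2q_E)/4 and q_E = (305 - 2q_D)/4.
Solving the pair: q_D = 31/2, q_E = 137/2.
Total output Q = 84, so price P = 378 - 2·84 = 210.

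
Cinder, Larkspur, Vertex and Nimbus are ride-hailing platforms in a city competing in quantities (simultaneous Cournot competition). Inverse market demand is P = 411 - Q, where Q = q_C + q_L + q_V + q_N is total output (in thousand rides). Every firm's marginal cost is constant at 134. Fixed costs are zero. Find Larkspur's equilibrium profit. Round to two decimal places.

3069.16

A representative firm's profit is π_i = q_i(411 - Q) - 134q_i.
First-order condition (treating rivals' output as given): 277 - 2q_i - Σ_{j≠i} q_j = 0.
By symmetry each firm produces the same amount; substituting Σ_{j≠i} q_j = 3q_i yields q_i = 277/5.
Price P = 411 - 1108/5 = 947/5.
Larkspur's profit: (947/5 - 134)·(277/5) = 3069.1600.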